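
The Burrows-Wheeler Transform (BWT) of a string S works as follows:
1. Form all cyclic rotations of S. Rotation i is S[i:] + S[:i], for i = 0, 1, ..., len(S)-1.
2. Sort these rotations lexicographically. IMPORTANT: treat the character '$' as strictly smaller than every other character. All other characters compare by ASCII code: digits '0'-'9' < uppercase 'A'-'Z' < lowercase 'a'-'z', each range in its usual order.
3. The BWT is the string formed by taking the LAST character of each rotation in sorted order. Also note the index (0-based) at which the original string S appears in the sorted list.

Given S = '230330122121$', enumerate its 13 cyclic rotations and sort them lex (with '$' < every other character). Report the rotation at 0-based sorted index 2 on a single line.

Answer: 0330122121$23

Derivation:
All 13 rotations (rotation i = S[i:]+S[:i]):
  rot[0] = 230330122121$
  rot[1] = 30330122121$2
  rot[2] = 0330122121$23
  rot[3] = 330122121$230
  rot[4] = 30122121$2303
  rot[5] = 0122121$23033
  rot[6] = 122121$230330
  rot[7] = 22121$2303301
  rot[8] = 2121$23033012
  rot[9] = 121$230330122
  rot[10] = 21$2303301221
  rot[11] = 1$23033012212
  rot[12] = $230330122121
Sorted (with $ < everything):
  sorted[0] = $230330122121
  sorted[1] = 0122121$23033
  sorted[2] = 0330122121$23
  sorted[3] = 1$23033012212
  sorted[4] = 121$230330122
  sorted[5] = 122121$230330
  sorted[6] = 21$2303301221
  sorted[7] = 2121$23033012
  sorted[8] = 22121$2303301
  sorted[9] = 230330122121$
  sorted[10] = 30122121$2303
  sorted[11] = 30330122121$2
  sorted[12] = 330122121$230
sorted[2] = 0330122121$23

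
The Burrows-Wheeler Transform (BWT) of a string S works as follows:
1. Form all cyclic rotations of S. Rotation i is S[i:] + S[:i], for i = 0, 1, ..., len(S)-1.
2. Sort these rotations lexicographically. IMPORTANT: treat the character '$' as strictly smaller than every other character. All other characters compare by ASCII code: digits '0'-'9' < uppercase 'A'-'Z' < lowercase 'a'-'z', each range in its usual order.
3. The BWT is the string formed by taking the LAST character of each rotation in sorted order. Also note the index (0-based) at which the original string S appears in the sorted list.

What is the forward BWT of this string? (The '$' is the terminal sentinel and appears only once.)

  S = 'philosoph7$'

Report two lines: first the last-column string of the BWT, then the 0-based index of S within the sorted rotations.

Answer: 7hpphislo$o
9

Derivation:
All 11 rotations (rotation i = S[i:]+S[:i]):
  rot[0] = philosoph7$
  rot[1] = hilosoph7$p
  rot[2] = ilosoph7$ph
  rot[3] = losoph7$phi
  rot[4] = osoph7$phil
  rot[5] = soph7$philo
  rot[6] = oph7$philos
  rot[7] = ph7$philoso
  rot[8] = h7$philosop
  rot[9] = 7$philosoph
  rot[10] = $philosoph7
Sorted (with $ < everything):
  sorted[0] = $philosoph7  (last char: '7')
  sorted[1] = 7$philosoph  (last char: 'h')
  sorted[2] = h7$philosop  (last char: 'p')
  sorted[3] = hilosoph7$p  (last char: 'p')
  sorted[4] = ilosoph7$ph  (last char: 'h')
  sorted[5] = losoph7$phi  (last char: 'i')
  sorted[6] = oph7$philos  (last char: 's')
  sorted[7] = osoph7$phil  (last char: 'l')
  sorted[8] = ph7$philoso  (last char: 'o')
  sorted[9] = philosoph7$  (last char: '$')
  sorted[10] = soph7$philo  (last char: 'o')
Last column: 7hpphislo$o
Original string S is at sorted index 9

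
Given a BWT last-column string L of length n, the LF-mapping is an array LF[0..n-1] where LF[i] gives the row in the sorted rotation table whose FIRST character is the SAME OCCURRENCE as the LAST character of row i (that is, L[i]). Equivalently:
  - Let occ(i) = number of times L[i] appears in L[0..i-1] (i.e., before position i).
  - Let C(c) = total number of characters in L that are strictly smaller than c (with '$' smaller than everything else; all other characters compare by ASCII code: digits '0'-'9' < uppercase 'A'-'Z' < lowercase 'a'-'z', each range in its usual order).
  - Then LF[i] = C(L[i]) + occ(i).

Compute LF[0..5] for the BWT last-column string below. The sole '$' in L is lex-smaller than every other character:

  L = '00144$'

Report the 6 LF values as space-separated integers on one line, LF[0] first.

Answer: 1 2 3 4 5 0

Derivation:
Char counts: '$':1, '0':2, '1':1, '4':2
C (first-col start): C('$')=0, C('0')=1, C('1')=3, C('4')=4
L[0]='0': occ=0, LF[0]=C('0')+0=1+0=1
L[1]='0': occ=1, LF[1]=C('0')+1=1+1=2
L[2]='1': occ=0, LF[2]=C('1')+0=3+0=3
L[3]='4': occ=0, LF[3]=C('4')+0=4+0=4
L[4]='4': occ=1, LF[4]=C('4')+1=4+1=5
L[5]='$': occ=0, LF[5]=C('$')+0=0+0=0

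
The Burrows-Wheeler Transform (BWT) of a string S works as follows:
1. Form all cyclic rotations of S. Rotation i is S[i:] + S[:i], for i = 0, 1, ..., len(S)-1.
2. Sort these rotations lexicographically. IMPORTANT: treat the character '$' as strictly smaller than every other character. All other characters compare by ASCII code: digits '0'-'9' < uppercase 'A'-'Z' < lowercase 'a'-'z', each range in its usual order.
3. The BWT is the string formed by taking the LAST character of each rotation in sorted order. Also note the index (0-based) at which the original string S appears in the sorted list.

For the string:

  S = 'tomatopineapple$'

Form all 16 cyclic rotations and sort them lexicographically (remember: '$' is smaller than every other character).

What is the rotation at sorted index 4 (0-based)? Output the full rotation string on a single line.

Answer: eapple$tomatopin

Derivation:
All 16 rotations (rotation i = S[i:]+S[:i]):
  rot[0] = tomatopineapple$
  rot[1] = omatopineapple$t
  rot[2] = matopineapple$to
  rot[3] = atopineapple$tom
  rot[4] = topineapple$toma
  rot[5] = opineapple$tomat
  rot[6] = pineapple$tomato
  rot[7] = ineapple$tomatop
  rot[8] = neapple$tomatopi
  rot[9] = eapple$tomatopin
  rot[10] = apple$tomatopine
  rot[11] = pple$tomatopinea
  rot[12] = ple$tomatopineap
  rot[13] = le$tomatopineapp
  rot[14] = e$tomatopineappl
  rot[15] = $tomatopineapple
Sorted (with $ < everything):
  sorted[0] = $tomatopineapple
  sorted[1] = apple$tomatopine
  sorted[2] = atopineapple$tom
  sorted[3] = e$tomatopineappl
  sorted[4] = eapple$tomatopin
  sorted[5] = ineapple$tomatop
  sorted[6] = le$tomatopineapp
  sorted[7] = matopineapple$to
  sorted[8] = neapple$tomatopi
  sorted[9] = omatopineapple$t
  sorted[10] = opineapple$tomat
  sorted[11] = pineapple$tomato
  sorted[12] = ple$tomatopineap
  sorted[13] = pple$tomatopinea
  sorted[14] = tomatopineapple$
  sorted[15] = topineapple$toma
sorted[4] = eapple$tomatopin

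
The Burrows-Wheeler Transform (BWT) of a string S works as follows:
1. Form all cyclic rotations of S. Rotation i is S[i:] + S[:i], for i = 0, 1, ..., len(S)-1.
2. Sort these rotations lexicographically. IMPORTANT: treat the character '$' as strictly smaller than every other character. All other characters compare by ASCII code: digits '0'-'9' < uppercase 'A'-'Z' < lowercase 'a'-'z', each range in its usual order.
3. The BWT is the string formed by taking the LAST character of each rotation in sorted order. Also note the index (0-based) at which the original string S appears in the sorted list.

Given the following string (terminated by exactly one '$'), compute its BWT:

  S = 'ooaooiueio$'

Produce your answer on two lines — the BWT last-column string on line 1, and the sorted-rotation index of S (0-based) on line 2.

All 11 rotations (rotation i = S[i:]+S[:i]):
  rot[0] = ooaooiueio$
  rot[1] = oaooiueio$o
  rot[2] = aooiueio$oo
  rot[3] = ooiueio$ooa
  rot[4] = oiueio$ooao
  rot[5] = iueio$ooaoo
  rot[6] = ueio$ooaooi
  rot[7] = eio$ooaooiu
  rot[8] = io$ooaooiue
  rot[9] = o$ooaooiuei
  rot[10] = $ooaooiueio
Sorted (with $ < everything):
  sorted[0] = $ooaooiueio  (last char: 'o')
  sorted[1] = aooiueio$oo  (last char: 'o')
  sorted[2] = eio$ooaooiu  (last char: 'u')
  sorted[3] = io$ooaooiue  (last char: 'e')
  sorted[4] = iueio$ooaoo  (last char: 'o')
  sorted[5] = o$ooaooiuei  (last char: 'i')
  sorted[6] = oaooiueio$o  (last char: 'o')
  sorted[7] = oiueio$ooao  (last char: 'o')
  sorted[8] = ooaooiueio$  (last char: '$')
  sorted[9] = ooiueio$ooa  (last char: 'a')
  sorted[10] = ueio$ooaooi  (last char: 'i')
Last column: ooueoioo$ai
Original string S is at sorted index 8

Answer: ooueoioo$ai
8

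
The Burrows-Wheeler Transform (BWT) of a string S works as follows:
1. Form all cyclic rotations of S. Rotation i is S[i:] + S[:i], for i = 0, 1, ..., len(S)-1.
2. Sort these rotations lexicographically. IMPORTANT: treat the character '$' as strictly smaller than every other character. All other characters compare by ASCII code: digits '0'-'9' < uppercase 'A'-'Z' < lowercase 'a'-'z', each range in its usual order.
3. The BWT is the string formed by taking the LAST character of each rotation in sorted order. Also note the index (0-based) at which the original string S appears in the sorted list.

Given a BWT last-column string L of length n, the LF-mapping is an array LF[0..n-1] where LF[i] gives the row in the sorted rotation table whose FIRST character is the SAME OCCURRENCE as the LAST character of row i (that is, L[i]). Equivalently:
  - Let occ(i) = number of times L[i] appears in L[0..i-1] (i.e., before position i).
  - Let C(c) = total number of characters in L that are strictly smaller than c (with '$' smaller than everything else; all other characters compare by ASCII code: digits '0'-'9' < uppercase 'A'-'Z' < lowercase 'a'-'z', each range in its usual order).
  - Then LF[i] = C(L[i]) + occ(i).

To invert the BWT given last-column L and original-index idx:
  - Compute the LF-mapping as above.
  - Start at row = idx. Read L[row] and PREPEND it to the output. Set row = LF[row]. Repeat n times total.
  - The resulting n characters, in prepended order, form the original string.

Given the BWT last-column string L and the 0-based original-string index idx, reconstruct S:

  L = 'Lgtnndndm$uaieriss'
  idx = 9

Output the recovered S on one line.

LF mapping: 1 6 16 10 11 3 12 4 9 0 17 2 7 5 13 8 14 15
Walk LF starting at row 9, prepending L[row]:
  step 1: row=9, L[9]='$', prepend. Next row=LF[9]=0
  step 2: row=0, L[0]='L', prepend. Next row=LF[0]=1
  step 3: row=1, L[1]='g', prepend. Next row=LF[1]=6
  step 4: row=6, L[6]='n', prepend. Next row=LF[6]=12
  step 5: row=12, L[12]='i', prepend. Next row=LF[12]=7
  step 6: row=7, L[7]='d', prepend. Next row=LF[7]=4
  step 7: row=4, L[4]='n', prepend. Next row=LF[4]=11
  step 8: row=11, L[11]='a', prepend. Next row=LF[11]=2
  step 9: row=2, L[2]='t', prepend. Next row=LF[2]=16
  step 10: row=16, L[16]='s', prepend. Next row=LF[16]=14
  step 11: row=14, L[14]='r', prepend. Next row=LF[14]=13
  step 12: row=13, L[13]='e', prepend. Next row=LF[13]=5
  step 13: row=5, L[5]='d', prepend. Next row=LF[5]=3
  step 14: row=3, L[3]='n', prepend. Next row=LF[3]=10
  step 15: row=10, L[10]='u', prepend. Next row=LF[10]=17
  step 16: row=17, L[17]='s', prepend. Next row=LF[17]=15
  step 17: row=15, L[15]='i', prepend. Next row=LF[15]=8
  step 18: row=8, L[8]='m', prepend. Next row=LF[8]=9
Reversed output: misunderstandingL$

Answer: misunderstandingL$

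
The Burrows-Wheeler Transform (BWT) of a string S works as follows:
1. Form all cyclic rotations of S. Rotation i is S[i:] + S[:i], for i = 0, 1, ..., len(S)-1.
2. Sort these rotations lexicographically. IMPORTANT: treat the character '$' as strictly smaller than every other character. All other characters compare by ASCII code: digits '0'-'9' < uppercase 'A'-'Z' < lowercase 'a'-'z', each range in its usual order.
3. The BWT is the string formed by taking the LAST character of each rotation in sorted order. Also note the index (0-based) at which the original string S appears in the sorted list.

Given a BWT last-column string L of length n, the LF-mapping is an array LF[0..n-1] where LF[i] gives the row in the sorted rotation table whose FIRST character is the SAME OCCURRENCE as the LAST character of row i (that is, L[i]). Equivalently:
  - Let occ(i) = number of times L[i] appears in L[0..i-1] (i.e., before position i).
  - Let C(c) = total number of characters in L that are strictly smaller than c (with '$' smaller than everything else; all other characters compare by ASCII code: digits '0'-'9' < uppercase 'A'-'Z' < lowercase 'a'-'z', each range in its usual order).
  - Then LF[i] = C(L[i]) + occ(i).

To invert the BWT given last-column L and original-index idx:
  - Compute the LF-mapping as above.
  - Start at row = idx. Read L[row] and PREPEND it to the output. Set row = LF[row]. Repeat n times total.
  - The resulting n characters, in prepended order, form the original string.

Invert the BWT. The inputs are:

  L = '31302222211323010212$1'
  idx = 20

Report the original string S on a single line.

Answer: 321132122121002230213$

Derivation:
LF mapping: 18 4 19 1 10 11 12 13 14 5 6 20 15 21 2 7 3 16 8 17 0 9
Walk LF starting at row 20, prepending L[row]:
  step 1: row=20, L[20]='$', prepend. Next row=LF[20]=0
  step 2: row=0, L[0]='3', prepend. Next row=LF[0]=18
  step 3: row=18, L[18]='1', prepend. Next row=LF[18]=8
  step 4: row=8, L[8]='2', prepend. Next row=LF[8]=14
  step 5: row=14, L[14]='0', prepend. Next row=LF[14]=2
  step 6: row=2, L[2]='3', prepend. Next row=LF[2]=19
  step 7: row=19, L[19]='2', prepend. Next row=LF[19]=17
  step 8: row=17, L[17]='2', prepend. Next row=LF[17]=16
  step 9: row=16, L[16]='0', prepend. Next row=LF[16]=3
  step 10: row=3, L[3]='0', prepend. Next row=LF[3]=1
  step 11: row=1, L[1]='1', prepend. Next row=LF[1]=4
  step 12: row=4, L[4]='2', prepend. Next row=LF[4]=10
  step 13: row=10, L[10]='1', prepend. Next row=LF[10]=6
  step 14: row=6, L[6]='2', prepend. Next row=LF[6]=12
  step 15: row=12, L[12]='2', prepend. Next row=LF[12]=15
  step 16: row=15, L[15]='1', prepend. Next row=LF[15]=7
  step 17: row=7, L[7]='2', prepend. Next row=LF[7]=13
  step 18: row=13, L[13]='3', prepend. Next row=LF[13]=21
  step 19: row=21, L[21]='1', prepend. Next row=LF[21]=9
  step 20: row=9, L[9]='1', prepend. Next row=LF[9]=5
  step 21: row=5, L[5]='2', prepend. Next row=LF[5]=11
  step 22: row=11, L[11]='3', prepend. Next row=LF[11]=20
Reversed output: 321132122121002230213$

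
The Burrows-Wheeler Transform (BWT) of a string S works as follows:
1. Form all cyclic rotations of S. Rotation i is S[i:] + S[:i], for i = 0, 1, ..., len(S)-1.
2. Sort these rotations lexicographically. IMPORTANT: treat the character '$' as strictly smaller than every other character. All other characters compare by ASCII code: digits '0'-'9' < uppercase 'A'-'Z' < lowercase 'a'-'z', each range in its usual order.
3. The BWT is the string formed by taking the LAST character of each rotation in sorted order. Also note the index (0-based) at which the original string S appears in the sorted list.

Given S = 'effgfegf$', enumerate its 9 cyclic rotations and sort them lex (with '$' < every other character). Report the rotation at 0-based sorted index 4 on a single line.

Answer: fegf$effg

Derivation:
All 9 rotations (rotation i = S[i:]+S[:i]):
  rot[0] = effgfegf$
  rot[1] = ffgfegf$e
  rot[2] = fgfegf$ef
  rot[3] = gfegf$eff
  rot[4] = fegf$effg
  rot[5] = egf$effgf
  rot[6] = gf$effgfe
  rot[7] = f$effgfeg
  rot[8] = $effgfegf
Sorted (with $ < everything):
  sorted[0] = $effgfegf
  sorted[1] = effgfegf$
  sorted[2] = egf$effgf
  sorted[3] = f$effgfeg
  sorted[4] = fegf$effg
  sorted[5] = ffgfegf$e
  sorted[6] = fgfegf$ef
  sorted[7] = gf$effgfe
  sorted[8] = gfegf$eff
sorted[4] = fegf$effg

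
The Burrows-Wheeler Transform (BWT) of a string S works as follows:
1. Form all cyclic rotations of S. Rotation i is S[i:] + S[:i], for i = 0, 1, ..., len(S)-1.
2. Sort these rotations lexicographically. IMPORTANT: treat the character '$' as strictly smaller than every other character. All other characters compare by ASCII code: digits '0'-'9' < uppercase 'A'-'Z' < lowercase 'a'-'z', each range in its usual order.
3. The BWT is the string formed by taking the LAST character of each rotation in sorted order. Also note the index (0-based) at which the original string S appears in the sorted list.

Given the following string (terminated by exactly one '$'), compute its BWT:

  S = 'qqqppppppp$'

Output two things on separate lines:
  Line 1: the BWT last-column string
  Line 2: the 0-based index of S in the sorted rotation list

All 11 rotations (rotation i = S[i:]+S[:i]):
  rot[0] = qqqppppppp$
  rot[1] = qqppppppp$q
  rot[2] = qppppppp$qq
  rot[3] = ppppppp$qqq
  rot[4] = pppppp$qqqp
  rot[5] = ppppp$qqqpp
  rot[6] = pppp$qqqppp
  rot[7] = ppp$qqqpppp
  rot[8] = pp$qqqppppp
  rot[9] = p$qqqpppppp
  rot[10] = $qqqppppppp
Sorted (with $ < everything):
  sorted[0] = $qqqppppppp  (last char: 'p')
  sorted[1] = p$qqqpppppp  (last char: 'p')
  sorted[2] = pp$qqqppppp  (last char: 'p')
  sorted[3] = ppp$qqqpppp  (last char: 'p')
  sorted[4] = pppp$qqqppp  (last char: 'p')
  sorted[5] = ppppp$qqqpp  (last char: 'p')
  sorted[6] = pppppp$qqqp  (last char: 'p')
  sorted[7] = ppppppp$qqq  (last char: 'q')
  sorted[8] = qppppppp$qq  (last char: 'q')
  sorted[9] = qqppppppp$q  (last char: 'q')
  sorted[10] = qqqppppppp$  (last char: '$')
Last column: pppppppqqq$
Original string S is at sorted index 10

Answer: pppppppqqq$
10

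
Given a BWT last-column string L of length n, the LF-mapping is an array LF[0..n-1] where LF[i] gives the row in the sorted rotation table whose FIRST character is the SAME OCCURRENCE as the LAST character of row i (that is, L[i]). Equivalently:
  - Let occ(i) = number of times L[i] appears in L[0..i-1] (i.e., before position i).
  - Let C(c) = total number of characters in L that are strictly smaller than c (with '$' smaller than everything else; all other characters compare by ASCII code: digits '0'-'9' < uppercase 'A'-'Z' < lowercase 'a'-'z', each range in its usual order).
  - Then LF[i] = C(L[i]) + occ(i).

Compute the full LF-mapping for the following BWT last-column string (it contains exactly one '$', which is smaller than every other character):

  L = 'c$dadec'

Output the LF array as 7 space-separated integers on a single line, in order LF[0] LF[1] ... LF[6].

Answer: 2 0 4 1 5 6 3

Derivation:
Char counts: '$':1, 'a':1, 'c':2, 'd':2, 'e':1
C (first-col start): C('$')=0, C('a')=1, C('c')=2, C('d')=4, C('e')=6
L[0]='c': occ=0, LF[0]=C('c')+0=2+0=2
L[1]='$': occ=0, LF[1]=C('$')+0=0+0=0
L[2]='d': occ=0, LF[2]=C('d')+0=4+0=4
L[3]='a': occ=0, LF[3]=C('a')+0=1+0=1
L[4]='d': occ=1, LF[4]=C('d')+1=4+1=5
L[5]='e': occ=0, LF[5]=C('e')+0=6+0=6
L[6]='c': occ=1, LF[6]=C('c')+1=2+1=3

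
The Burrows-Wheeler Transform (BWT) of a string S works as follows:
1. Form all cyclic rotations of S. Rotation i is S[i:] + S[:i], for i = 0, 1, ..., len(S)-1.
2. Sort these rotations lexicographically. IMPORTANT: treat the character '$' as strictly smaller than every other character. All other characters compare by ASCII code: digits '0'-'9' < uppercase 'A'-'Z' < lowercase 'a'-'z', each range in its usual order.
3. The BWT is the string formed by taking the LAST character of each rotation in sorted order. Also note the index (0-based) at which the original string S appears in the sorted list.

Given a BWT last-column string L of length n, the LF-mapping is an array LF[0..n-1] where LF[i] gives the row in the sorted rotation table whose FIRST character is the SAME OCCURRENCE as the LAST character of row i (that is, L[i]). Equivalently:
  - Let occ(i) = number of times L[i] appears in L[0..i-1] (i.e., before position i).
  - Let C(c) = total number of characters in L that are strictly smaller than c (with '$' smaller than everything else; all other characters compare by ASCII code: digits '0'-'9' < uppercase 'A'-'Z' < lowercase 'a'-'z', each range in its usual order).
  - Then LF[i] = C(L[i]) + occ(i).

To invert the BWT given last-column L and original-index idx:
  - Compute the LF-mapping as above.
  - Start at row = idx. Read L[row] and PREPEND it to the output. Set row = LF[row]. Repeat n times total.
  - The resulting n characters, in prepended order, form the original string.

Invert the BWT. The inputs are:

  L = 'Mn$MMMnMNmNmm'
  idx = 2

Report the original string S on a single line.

LF mapping: 1 11 0 2 3 4 12 5 6 8 7 9 10
Walk LF starting at row 2, prepending L[row]:
  step 1: row=2, L[2]='$', prepend. Next row=LF[2]=0
  step 2: row=0, L[0]='M', prepend. Next row=LF[0]=1
  step 3: row=1, L[1]='n', prepend. Next row=LF[1]=11
  step 4: row=11, L[11]='m', prepend. Next row=LF[11]=9
  step 5: row=9, L[9]='m', prepend. Next row=LF[9]=8
  step 6: row=8, L[8]='N', prepend. Next row=LF[8]=6
  step 7: row=6, L[6]='n', prepend. Next row=LF[6]=12
  step 8: row=12, L[12]='m', prepend. Next row=LF[12]=10
  step 9: row=10, L[10]='N', prepend. Next row=LF[10]=7
  step 10: row=7, L[7]='M', prepend. Next row=LF[7]=5
  step 11: row=5, L[5]='M', prepend. Next row=LF[5]=4
  step 12: row=4, L[4]='M', prepend. Next row=LF[4]=3
  step 13: row=3, L[3]='M', prepend. Next row=LF[3]=2
Reversed output: MMMMNmnNmmnM$

Answer: MMMMNmnNmmnM$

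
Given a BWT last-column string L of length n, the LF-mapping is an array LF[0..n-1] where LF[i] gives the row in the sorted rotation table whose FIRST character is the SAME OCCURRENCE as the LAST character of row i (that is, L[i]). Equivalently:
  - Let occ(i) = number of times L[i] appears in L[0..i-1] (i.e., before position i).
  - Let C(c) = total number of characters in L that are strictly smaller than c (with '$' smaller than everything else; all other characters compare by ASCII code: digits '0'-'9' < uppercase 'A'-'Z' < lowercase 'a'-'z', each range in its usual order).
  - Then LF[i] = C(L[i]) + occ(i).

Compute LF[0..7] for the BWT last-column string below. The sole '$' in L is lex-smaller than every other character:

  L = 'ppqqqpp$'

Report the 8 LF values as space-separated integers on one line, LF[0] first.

Char counts: '$':1, 'p':4, 'q':3
C (first-col start): C('$')=0, C('p')=1, C('q')=5
L[0]='p': occ=0, LF[0]=C('p')+0=1+0=1
L[1]='p': occ=1, LF[1]=C('p')+1=1+1=2
L[2]='q': occ=0, LF[2]=C('q')+0=5+0=5
L[3]='q': occ=1, LF[3]=C('q')+1=5+1=6
L[4]='q': occ=2, LF[4]=C('q')+2=5+2=7
L[5]='p': occ=2, LF[5]=C('p')+2=1+2=3
L[6]='p': occ=3, LF[6]=C('p')+3=1+3=4
L[7]='$': occ=0, LF[7]=C('$')+0=0+0=0

Answer: 1 2 5 6 7 3 4 0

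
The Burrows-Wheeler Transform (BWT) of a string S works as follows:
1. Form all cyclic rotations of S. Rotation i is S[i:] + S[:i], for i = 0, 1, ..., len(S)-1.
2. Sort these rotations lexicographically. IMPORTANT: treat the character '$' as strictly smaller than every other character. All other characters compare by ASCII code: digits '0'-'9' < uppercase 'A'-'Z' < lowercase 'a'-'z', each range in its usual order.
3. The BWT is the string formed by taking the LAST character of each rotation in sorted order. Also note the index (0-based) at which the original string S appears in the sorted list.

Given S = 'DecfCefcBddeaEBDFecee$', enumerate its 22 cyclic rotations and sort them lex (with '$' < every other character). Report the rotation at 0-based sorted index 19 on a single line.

Answer: efcBddeaEBDFecee$DecfC

Derivation:
All 22 rotations (rotation i = S[i:]+S[:i]):
  rot[0] = DecfCefcBddeaEBDFecee$
  rot[1] = ecfCefcBddeaEBDFecee$D
  rot[2] = cfCefcBddeaEBDFecee$De
  rot[3] = fCefcBddeaEBDFecee$Dec
  rot[4] = CefcBddeaEBDFecee$Decf
  rot[5] = efcBddeaEBDFecee$DecfC
  rot[6] = fcBddeaEBDFecee$DecfCe
  rot[7] = cBddeaEBDFecee$DecfCef
  rot[8] = BddeaEBDFecee$DecfCefc
  rot[9] = ddeaEBDFecee$DecfCefcB
  rot[10] = deaEBDFecee$DecfCefcBd
  rot[11] = eaEBDFecee$DecfCefcBdd
  rot[12] = aEBDFecee$DecfCefcBdde
  rot[13] = EBDFecee$DecfCefcBddea
  rot[14] = BDFecee$DecfCefcBddeaE
  rot[15] = DFecee$DecfCefcBddeaEB
  rot[16] = Fecee$DecfCefcBddeaEBD
  rot[17] = ecee$DecfCefcBddeaEBDF
  rot[18] = cee$DecfCefcBddeaEBDFe
  rot[19] = ee$DecfCefcBddeaEBDFec
  rot[20] = e$DecfCefcBddeaEBDFece
  rot[21] = $DecfCefcBddeaEBDFecee
Sorted (with $ < everything):
  sorted[0] = $DecfCefcBddeaEBDFecee
  sorted[1] = BDFecee$DecfCefcBddeaE
  sorted[2] = BddeaEBDFecee$DecfCefc
  sorted[3] = CefcBddeaEBDFecee$Decf
  sorted[4] = DFecee$DecfCefcBddeaEB
  sorted[5] = DecfCefcBddeaEBDFecee$
  sorted[6] = EBDFecee$DecfCefcBddea
  sorted[7] = Fecee$DecfCefcBddeaEBD
  sorted[8] = aEBDFecee$DecfCefcBdde
  sorted[9] = cBddeaEBDFecee$DecfCef
  sorted[10] = cee$DecfCefcBddeaEBDFe
  sorted[11] = cfCefcBddeaEBDFecee$De
  sorted[12] = ddeaEBDFecee$DecfCefcB
  sorted[13] = deaEBDFecee$DecfCefcBd
  sorted[14] = e$DecfCefcBddeaEBDFece
  sorted[15] = eaEBDFecee$DecfCefcBdd
  sorted[16] = ecee$DecfCefcBddeaEBDF
  sorted[17] = ecfCefcBddeaEBDFecee$D
  sorted[18] = ee$DecfCefcBddeaEBDFec
  sorted[19] = efcBddeaEBDFecee$DecfC
  sorted[20] = fCefcBddeaEBDFecee$Dec
  sorted[21] = fcBddeaEBDFecee$DecfCe
sorted[19] = efcBddeaEBDFecee$DecfC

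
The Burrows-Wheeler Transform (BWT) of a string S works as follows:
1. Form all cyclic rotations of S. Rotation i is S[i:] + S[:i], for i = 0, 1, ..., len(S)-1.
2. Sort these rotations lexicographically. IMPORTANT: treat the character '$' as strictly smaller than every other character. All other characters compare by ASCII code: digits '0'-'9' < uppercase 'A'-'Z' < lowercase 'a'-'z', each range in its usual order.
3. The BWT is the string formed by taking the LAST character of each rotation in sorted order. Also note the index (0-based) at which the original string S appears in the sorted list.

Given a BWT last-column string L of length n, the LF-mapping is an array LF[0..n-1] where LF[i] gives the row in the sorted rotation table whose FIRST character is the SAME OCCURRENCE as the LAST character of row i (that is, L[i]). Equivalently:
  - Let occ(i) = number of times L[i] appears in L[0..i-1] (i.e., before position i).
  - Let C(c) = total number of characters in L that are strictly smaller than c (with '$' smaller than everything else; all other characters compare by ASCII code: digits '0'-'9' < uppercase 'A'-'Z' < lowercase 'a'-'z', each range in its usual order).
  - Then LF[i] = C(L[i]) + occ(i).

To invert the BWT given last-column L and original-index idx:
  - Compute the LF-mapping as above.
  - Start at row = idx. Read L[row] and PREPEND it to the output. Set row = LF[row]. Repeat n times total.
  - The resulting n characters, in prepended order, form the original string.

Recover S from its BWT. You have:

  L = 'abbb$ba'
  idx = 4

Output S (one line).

LF mapping: 1 3 4 5 0 6 2
Walk LF starting at row 4, prepending L[row]:
  step 1: row=4, L[4]='$', prepend. Next row=LF[4]=0
  step 2: row=0, L[0]='a', prepend. Next row=LF[0]=1
  step 3: row=1, L[1]='b', prepend. Next row=LF[1]=3
  step 4: row=3, L[3]='b', prepend. Next row=LF[3]=5
  step 5: row=5, L[5]='b', prepend. Next row=LF[5]=6
  step 6: row=6, L[6]='a', prepend. Next row=LF[6]=2
  step 7: row=2, L[2]='b', prepend. Next row=LF[2]=4
Reversed output: babbba$

Answer: babbba$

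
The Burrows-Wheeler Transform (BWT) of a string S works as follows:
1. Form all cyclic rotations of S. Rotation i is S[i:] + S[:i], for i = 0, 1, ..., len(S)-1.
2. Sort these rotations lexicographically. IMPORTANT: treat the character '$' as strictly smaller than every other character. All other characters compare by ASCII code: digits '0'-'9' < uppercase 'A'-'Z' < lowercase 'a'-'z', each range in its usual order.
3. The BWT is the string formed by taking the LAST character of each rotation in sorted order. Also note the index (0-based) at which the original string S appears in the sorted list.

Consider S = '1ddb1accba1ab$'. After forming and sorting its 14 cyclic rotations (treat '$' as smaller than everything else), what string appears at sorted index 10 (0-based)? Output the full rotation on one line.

All 14 rotations (rotation i = S[i:]+S[:i]):
  rot[0] = 1ddb1accba1ab$
  rot[1] = ddb1accba1ab$1
  rot[2] = db1accba1ab$1d
  rot[3] = b1accba1ab$1dd
  rot[4] = 1accba1ab$1ddb
  rot[5] = accba1ab$1ddb1
  rot[6] = ccba1ab$1ddb1a
  rot[7] = cba1ab$1ddb1ac
  rot[8] = ba1ab$1ddb1acc
  rot[9] = a1ab$1ddb1accb
  rot[10] = 1ab$1ddb1accba
  rot[11] = ab$1ddb1accba1
  rot[12] = b$1ddb1accba1a
  rot[13] = $1ddb1accba1ab
Sorted (with $ < everything):
  sorted[0] = $1ddb1accba1ab
  sorted[1] = 1ab$1ddb1accba
  sorted[2] = 1accba1ab$1ddb
  sorted[3] = 1ddb1accba1ab$
  sorted[4] = a1ab$1ddb1accb
  sorted[5] = ab$1ddb1accba1
  sorted[6] = accba1ab$1ddb1
  sorted[7] = b$1ddb1accba1a
  sorted[8] = b1accba1ab$1dd
  sorted[9] = ba1ab$1ddb1acc
  sorted[10] = cba1ab$1ddb1ac
  sorted[11] = ccba1ab$1ddb1a
  sorted[12] = db1accba1ab$1d
  sorted[13] = ddb1accba1ab$1
sorted[10] = cba1ab$1ddb1ac

Answer: cba1ab$1ddb1ac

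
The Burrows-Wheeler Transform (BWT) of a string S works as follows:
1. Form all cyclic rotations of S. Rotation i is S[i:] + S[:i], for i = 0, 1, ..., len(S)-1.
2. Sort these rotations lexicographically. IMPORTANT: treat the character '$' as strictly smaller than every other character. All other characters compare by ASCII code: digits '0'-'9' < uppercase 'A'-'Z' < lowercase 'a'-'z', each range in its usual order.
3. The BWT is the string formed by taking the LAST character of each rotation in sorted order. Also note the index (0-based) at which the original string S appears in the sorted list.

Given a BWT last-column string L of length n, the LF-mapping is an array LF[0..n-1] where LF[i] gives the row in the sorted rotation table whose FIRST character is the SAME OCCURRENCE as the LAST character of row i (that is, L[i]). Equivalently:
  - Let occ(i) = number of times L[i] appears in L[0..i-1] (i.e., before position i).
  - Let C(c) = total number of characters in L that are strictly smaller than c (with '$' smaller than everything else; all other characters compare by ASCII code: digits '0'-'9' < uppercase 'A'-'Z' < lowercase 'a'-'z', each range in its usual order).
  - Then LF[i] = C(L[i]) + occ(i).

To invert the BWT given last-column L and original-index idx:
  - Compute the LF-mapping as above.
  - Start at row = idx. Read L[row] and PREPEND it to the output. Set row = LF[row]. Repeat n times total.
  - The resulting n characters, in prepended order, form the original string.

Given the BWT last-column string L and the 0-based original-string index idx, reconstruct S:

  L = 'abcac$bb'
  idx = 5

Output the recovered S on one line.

LF mapping: 1 3 6 2 7 0 4 5
Walk LF starting at row 5, prepending L[row]:
  step 1: row=5, L[5]='$', prepend. Next row=LF[5]=0
  step 2: row=0, L[0]='a', prepend. Next row=LF[0]=1
  step 3: row=1, L[1]='b', prepend. Next row=LF[1]=3
  step 4: row=3, L[3]='a', prepend. Next row=LF[3]=2
  step 5: row=2, L[2]='c', prepend. Next row=LF[2]=6
  step 6: row=6, L[6]='b', prepend. Next row=LF[6]=4
  step 7: row=4, L[4]='c', prepend. Next row=LF[4]=7
  step 8: row=7, L[7]='b', prepend. Next row=LF[7]=5
Reversed output: bcbcaba$

Answer: bcbcaba$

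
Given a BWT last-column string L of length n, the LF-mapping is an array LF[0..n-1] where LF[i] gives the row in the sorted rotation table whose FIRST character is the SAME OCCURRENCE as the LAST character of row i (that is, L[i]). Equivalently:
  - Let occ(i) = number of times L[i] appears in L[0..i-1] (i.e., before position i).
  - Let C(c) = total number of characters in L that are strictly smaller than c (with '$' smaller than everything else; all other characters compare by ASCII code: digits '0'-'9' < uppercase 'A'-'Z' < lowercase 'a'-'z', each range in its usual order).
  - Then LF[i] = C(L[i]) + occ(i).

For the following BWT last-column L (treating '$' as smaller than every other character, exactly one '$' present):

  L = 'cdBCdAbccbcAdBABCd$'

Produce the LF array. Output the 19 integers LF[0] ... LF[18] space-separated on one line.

Char counts: '$':1, 'A':3, 'B':3, 'C':2, 'b':2, 'c':4, 'd':4
C (first-col start): C('$')=0, C('A')=1, C('B')=4, C('C')=7, C('b')=9, C('c')=11, C('d')=15
L[0]='c': occ=0, LF[0]=C('c')+0=11+0=11
L[1]='d': occ=0, LF[1]=C('d')+0=15+0=15
L[2]='B': occ=0, LF[2]=C('B')+0=4+0=4
L[3]='C': occ=0, LF[3]=C('C')+0=7+0=7
L[4]='d': occ=1, LF[4]=C('d')+1=15+1=16
L[5]='A': occ=0, LF[5]=C('A')+0=1+0=1
L[6]='b': occ=0, LF[6]=C('b')+0=9+0=9
L[7]='c': occ=1, LF[7]=C('c')+1=11+1=12
L[8]='c': occ=2, LF[8]=C('c')+2=11+2=13
L[9]='b': occ=1, LF[9]=C('b')+1=9+1=10
L[10]='c': occ=3, LF[10]=C('c')+3=11+3=14
L[11]='A': occ=1, LF[11]=C('A')+1=1+1=2
L[12]='d': occ=2, LF[12]=C('d')+2=15+2=17
L[13]='B': occ=1, LF[13]=C('B')+1=4+1=5
L[14]='A': occ=2, LF[14]=C('A')+2=1+2=3
L[15]='B': occ=2, LF[15]=C('B')+2=4+2=6
L[16]='C': occ=1, LF[16]=C('C')+1=7+1=8
L[17]='d': occ=3, LF[17]=C('d')+3=15+3=18
L[18]='$': occ=0, LF[18]=C('$')+0=0+0=0

Answer: 11 15 4 7 16 1 9 12 13 10 14 2 17 5 3 6 8 18 0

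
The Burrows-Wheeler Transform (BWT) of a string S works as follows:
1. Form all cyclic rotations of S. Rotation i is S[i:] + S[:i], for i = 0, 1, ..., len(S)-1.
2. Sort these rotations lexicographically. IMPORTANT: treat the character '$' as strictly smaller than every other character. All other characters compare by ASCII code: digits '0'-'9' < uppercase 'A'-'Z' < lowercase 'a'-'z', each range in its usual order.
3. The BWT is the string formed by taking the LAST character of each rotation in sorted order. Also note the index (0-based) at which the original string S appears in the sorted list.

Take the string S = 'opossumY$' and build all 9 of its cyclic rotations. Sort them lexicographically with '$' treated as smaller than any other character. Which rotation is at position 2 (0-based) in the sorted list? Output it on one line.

All 9 rotations (rotation i = S[i:]+S[:i]):
  rot[0] = opossumY$
  rot[1] = possumY$o
  rot[2] = ossumY$op
  rot[3] = ssumY$opo
  rot[4] = sumY$opos
  rot[5] = umY$oposs
  rot[6] = mY$opossu
  rot[7] = Y$opossum
  rot[8] = $opossumY
Sorted (with $ < everything):
  sorted[0] = $opossumY
  sorted[1] = Y$opossum
  sorted[2] = mY$opossu
  sorted[3] = opossumY$
  sorted[4] = ossumY$op
  sorted[5] = possumY$o
  sorted[6] = ssumY$opo
  sorted[7] = sumY$opos
  sorted[8] = umY$oposs
sorted[2] = mY$opossu

Answer: mY$opossu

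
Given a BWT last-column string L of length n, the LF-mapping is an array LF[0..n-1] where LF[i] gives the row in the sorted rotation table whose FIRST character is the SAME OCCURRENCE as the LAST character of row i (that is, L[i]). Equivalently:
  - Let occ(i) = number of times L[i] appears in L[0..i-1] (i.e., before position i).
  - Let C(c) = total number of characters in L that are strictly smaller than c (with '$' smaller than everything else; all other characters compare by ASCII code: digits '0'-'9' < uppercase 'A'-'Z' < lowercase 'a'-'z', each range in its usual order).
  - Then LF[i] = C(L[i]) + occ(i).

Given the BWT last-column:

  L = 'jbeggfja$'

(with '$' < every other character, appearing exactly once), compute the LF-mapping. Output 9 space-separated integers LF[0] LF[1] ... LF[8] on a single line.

Char counts: '$':1, 'a':1, 'b':1, 'e':1, 'f':1, 'g':2, 'j':2
C (first-col start): C('$')=0, C('a')=1, C('b')=2, C('e')=3, C('f')=4, C('g')=5, C('j')=7
L[0]='j': occ=0, LF[0]=C('j')+0=7+0=7
L[1]='b': occ=0, LF[1]=C('b')+0=2+0=2
L[2]='e': occ=0, LF[2]=C('e')+0=3+0=3
L[3]='g': occ=0, LF[3]=C('g')+0=5+0=5
L[4]='g': occ=1, LF[4]=C('g')+1=5+1=6
L[5]='f': occ=0, LF[5]=C('f')+0=4+0=4
L[6]='j': occ=1, LF[6]=C('j')+1=7+1=8
L[7]='a': occ=0, LF[7]=C('a')+0=1+0=1
L[8]='$': occ=0, LF[8]=C('$')+0=0+0=0

Answer: 7 2 3 5 6 4 8 1 0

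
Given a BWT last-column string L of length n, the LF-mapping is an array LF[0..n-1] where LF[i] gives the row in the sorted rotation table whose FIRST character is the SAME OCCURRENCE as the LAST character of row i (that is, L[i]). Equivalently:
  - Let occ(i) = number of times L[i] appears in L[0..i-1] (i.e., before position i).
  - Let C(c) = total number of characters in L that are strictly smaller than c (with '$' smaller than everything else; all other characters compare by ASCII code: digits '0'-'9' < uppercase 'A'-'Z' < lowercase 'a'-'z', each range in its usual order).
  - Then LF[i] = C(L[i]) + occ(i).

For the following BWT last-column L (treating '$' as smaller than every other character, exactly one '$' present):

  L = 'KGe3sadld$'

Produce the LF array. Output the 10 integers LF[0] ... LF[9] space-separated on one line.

Answer: 3 2 7 1 9 4 5 8 6 0

Derivation:
Char counts: '$':1, '3':1, 'G':1, 'K':1, 'a':1, 'd':2, 'e':1, 'l':1, 's':1
C (first-col start): C('$')=0, C('3')=1, C('G')=2, C('K')=3, C('a')=4, C('d')=5, C('e')=7, C('l')=8, C('s')=9
L[0]='K': occ=0, LF[0]=C('K')+0=3+0=3
L[1]='G': occ=0, LF[1]=C('G')+0=2+0=2
L[2]='e': occ=0, LF[2]=C('e')+0=7+0=7
L[3]='3': occ=0, LF[3]=C('3')+0=1+0=1
L[4]='s': occ=0, LF[4]=C('s')+0=9+0=9
L[5]='a': occ=0, LF[5]=C('a')+0=4+0=4
L[6]='d': occ=0, LF[6]=C('d')+0=5+0=5
L[7]='l': occ=0, LF[7]=C('l')+0=8+0=8
L[8]='d': occ=1, LF[8]=C('d')+1=5+1=6
L[9]='$': occ=0, LF[9]=C('$')+0=0+0=0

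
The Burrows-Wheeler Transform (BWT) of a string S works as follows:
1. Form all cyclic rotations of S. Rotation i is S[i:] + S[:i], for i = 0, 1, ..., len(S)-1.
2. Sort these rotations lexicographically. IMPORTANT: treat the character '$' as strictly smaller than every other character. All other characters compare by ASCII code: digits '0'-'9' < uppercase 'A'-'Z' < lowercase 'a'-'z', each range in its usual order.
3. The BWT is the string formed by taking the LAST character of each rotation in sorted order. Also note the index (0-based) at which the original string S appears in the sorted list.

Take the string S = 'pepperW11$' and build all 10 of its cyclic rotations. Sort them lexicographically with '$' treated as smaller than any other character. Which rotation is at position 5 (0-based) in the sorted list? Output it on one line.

Answer: erW11$pepp

Derivation:
All 10 rotations (rotation i = S[i:]+S[:i]):
  rot[0] = pepperW11$
  rot[1] = epperW11$p
  rot[2] = pperW11$pe
  rot[3] = perW11$pep
  rot[4] = erW11$pepp
  rot[5] = rW11$peppe
  rot[6] = W11$pepper
  rot[7] = 11$pepperW
  rot[8] = 1$pepperW1
  rot[9] = $pepperW11
Sorted (with $ < everything):
  sorted[0] = $pepperW11
  sorted[1] = 1$pepperW1
  sorted[2] = 11$pepperW
  sorted[3] = W11$pepper
  sorted[4] = epperW11$p
  sorted[5] = erW11$pepp
  sorted[6] = pepperW11$
  sorted[7] = perW11$pep
  sorted[8] = pperW11$pe
  sorted[9] = rW11$peppe
sorted[5] = erW11$pepp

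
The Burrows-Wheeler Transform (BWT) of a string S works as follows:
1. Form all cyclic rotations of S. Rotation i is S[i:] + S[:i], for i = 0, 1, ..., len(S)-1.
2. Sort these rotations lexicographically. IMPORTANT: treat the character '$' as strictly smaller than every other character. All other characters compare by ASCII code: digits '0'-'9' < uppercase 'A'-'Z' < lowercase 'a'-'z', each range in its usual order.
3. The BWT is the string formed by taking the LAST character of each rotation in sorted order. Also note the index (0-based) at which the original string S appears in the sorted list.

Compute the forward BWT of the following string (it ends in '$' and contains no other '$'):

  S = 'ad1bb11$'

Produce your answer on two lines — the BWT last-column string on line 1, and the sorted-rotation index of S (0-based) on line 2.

All 8 rotations (rotation i = S[i:]+S[:i]):
  rot[0] = ad1bb11$
  rot[1] = d1bb11$a
  rot[2] = 1bb11$ad
  rot[3] = bb11$ad1
  rot[4] = b11$ad1b
  rot[5] = 11$ad1bb
  rot[6] = 1$ad1bb1
  rot[7] = $ad1bb11
Sorted (with $ < everything):
  sorted[0] = $ad1bb11  (last char: '1')
  sorted[1] = 1$ad1bb1  (last char: '1')
  sorted[2] = 11$ad1bb  (last char: 'b')
  sorted[3] = 1bb11$ad  (last char: 'd')
  sorted[4] = ad1bb11$  (last char: '$')
  sorted[5] = b11$ad1b  (last char: 'b')
  sorted[6] = bb11$ad1  (last char: '1')
  sorted[7] = d1bb11$a  (last char: 'a')
Last column: 11bd$b1a
Original string S is at sorted index 4

Answer: 11bd$b1a
4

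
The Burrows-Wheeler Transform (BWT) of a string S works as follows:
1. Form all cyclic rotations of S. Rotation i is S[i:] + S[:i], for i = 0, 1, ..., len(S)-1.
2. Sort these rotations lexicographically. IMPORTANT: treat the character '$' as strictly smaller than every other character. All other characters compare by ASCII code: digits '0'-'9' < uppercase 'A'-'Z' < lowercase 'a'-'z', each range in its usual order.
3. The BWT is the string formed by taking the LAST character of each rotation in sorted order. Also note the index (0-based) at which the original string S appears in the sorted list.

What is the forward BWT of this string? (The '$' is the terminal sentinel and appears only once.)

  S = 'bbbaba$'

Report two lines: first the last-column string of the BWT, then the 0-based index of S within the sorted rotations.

Answer: abbabb$
6

Derivation:
All 7 rotations (rotation i = S[i:]+S[:i]):
  rot[0] = bbbaba$
  rot[1] = bbaba$b
  rot[2] = baba$bb
  rot[3] = aba$bbb
  rot[4] = ba$bbba
  rot[5] = a$bbbab
  rot[6] = $bbbaba
Sorted (with $ < everything):
  sorted[0] = $bbbaba  (last char: 'a')
  sorted[1] = a$bbbab  (last char: 'b')
  sorted[2] = aba$bbb  (last char: 'b')
  sorted[3] = ba$bbba  (last char: 'a')
  sorted[4] = baba$bb  (last char: 'b')
  sorted[5] = bbaba$b  (last char: 'b')
  sorted[6] = bbbaba$  (last char: '$')
Last column: abbabb$
Original string S is at sorted index 6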